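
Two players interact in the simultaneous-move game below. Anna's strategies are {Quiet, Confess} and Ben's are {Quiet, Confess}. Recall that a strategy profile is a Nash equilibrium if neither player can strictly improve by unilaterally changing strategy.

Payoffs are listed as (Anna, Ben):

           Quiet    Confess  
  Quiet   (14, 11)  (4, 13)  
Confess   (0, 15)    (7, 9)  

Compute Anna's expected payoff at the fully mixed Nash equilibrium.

First find y, the probability Ben plays Quiet, from Anna's indifference between Quiet and Confess: 14y + 4(1−y) = 7(1−y), giving y = 3/17.
Since Anna is indifferent in equilibrium, Anna's expected payoff equals the payoff from either row against (3/17, 14/17). Using Quiet: 14(3/17) + 4(14/17) = 98/17.

98/17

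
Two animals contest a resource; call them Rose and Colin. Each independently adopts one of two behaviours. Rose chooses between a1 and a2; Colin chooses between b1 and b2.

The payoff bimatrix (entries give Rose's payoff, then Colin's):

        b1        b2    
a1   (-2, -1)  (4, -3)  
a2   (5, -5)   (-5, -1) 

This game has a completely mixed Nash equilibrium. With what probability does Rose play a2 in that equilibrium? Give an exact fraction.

1/3

Let x be the probability that Rose plays a1. In a completely mixed equilibrium, Colin must be indifferent between b1 and b2.
Colin's expected payoff from b1 is −x − 5(1−x); from b2 it is −3x − (1−x).
Setting these equal: 4x − 5 = −2x − 1, so x = 2/3.
Therefore Rose plays a2 with probability 1 − 2/3 = 1/3.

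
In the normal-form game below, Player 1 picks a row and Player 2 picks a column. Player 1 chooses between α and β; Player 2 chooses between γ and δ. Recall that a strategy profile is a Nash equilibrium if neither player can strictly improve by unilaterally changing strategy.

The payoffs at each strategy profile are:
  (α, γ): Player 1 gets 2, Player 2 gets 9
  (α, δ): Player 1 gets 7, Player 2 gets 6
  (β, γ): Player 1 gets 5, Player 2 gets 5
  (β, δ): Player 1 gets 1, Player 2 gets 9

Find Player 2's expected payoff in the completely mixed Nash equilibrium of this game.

First find p, the probability Player 1 plays α, from Player 2's indifference between γ and δ: 9p + 5(1−p) = 6p + 9(1−p), giving p = 4/7.
Since Player 2 is indifferent in equilibrium, Player 2's expected payoff equals the payoff from either column against (4/7, 3/7). Using γ: 9(4/7) + 5(3/7) = 51/7.

51/7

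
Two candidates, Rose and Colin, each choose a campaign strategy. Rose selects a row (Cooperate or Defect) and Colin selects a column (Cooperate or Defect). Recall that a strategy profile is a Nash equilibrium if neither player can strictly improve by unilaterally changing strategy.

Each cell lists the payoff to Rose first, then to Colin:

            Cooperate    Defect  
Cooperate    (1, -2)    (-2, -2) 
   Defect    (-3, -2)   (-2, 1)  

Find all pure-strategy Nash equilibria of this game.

(Cooperate, Cooperate): Rose gets 1 ≥ -3 from Defect, and Colin gets -2 ≥ -2 from Defect — Nash equilibrium.
(Cooperate, Defect): Rose gets -2 ≥ -2 from Defect, and Colin gets -2 ≥ -2 from Cooperate — Nash equilibrium.
(Defect, Cooperate): Rose prefers Cooperate (1 > -3); Colin prefers Defect (1 > -2) — not an equilibrium.
(Defect, Defect): Rose gets -2 ≥ -2 from Cooperate, and Colin gets 1 ≥ -2 from Cooperate — Nash equilibrium.

(Cooperate, Cooperate) and (Cooperate, Defect) and (Defect, Defect)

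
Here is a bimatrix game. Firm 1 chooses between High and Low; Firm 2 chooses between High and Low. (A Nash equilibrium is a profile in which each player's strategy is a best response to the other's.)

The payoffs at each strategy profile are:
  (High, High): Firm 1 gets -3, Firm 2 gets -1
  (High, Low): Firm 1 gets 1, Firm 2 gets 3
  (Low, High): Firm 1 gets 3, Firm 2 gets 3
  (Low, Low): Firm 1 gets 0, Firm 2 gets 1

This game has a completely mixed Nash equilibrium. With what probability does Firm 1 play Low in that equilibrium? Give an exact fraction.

Let x be the probability that Firm 1 plays High. In a completely mixed equilibrium, Firm 2 must be indifferent between High and Low.
Firm 2's expected payoff from High is −x + 3(1−x); from Low it is 3x + (1−x).
Setting these equal: −4x + 3 = 2x + 1, so x = 1/3.
Therefore Firm 1 plays Low with probability 1 − 1/3 = 2/3.

2/3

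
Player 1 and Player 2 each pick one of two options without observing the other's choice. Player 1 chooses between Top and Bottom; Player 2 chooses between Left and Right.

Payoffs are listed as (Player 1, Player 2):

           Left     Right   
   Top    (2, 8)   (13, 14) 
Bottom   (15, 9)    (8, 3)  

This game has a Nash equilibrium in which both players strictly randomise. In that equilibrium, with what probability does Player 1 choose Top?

1/2

Let r be the probability that Player 1 plays Top. In a completely mixed equilibrium, Player 2 must be indifferent between Left and Right.
Player 2's expected payoff from Left is 8r + 9(1−r); from Right it is 14r + 3(1−r).
Setting these equal: −r + 9 = 11r + 3, so r = 1/2.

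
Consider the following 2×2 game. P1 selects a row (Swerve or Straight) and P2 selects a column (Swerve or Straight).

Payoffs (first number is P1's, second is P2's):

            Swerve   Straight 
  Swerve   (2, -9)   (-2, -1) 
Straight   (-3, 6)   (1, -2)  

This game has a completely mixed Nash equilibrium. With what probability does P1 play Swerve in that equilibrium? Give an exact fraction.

1/2

Let x be the probability that P1 plays Swerve. In a completely mixed equilibrium, P2 must be indifferent between Swerve and Straight.
P2's expected payoff from Swerve is −9x + 6(1−x); from Straight it is −x − 2(1−x).
Setting these equal: −15x + 6 = x − 2, so x = 1/2.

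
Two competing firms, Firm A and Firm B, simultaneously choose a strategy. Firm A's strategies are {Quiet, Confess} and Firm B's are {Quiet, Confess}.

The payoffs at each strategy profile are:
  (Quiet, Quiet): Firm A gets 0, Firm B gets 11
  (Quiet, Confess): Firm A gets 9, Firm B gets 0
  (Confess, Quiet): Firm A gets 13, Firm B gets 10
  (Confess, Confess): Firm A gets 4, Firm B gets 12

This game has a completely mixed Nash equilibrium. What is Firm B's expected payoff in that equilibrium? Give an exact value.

First find x, the probability Firm A plays Quiet, from Firm B's indifference between Quiet and Confess: 11x + 10(1−x) = 12(1−x), giving x = 2/13.
Since Firm B is indifferent in equilibrium, Firm B's expected payoff equals the payoff from either column against (2/13, 11/13). Using Quiet: 11(2/13) + 10(11/13) = 132/13.

132/13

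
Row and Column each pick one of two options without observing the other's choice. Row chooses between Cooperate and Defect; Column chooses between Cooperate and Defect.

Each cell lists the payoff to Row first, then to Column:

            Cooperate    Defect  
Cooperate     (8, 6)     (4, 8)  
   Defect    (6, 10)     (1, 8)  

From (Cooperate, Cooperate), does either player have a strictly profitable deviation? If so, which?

Column

Row at (Cooperate, Cooperate) earns 8; deviating to Defect yields 6 — not better.
Column earns 6; deviating to Defect yields 8 — a strict improvement.
Only Column has a strictly profitable deviation.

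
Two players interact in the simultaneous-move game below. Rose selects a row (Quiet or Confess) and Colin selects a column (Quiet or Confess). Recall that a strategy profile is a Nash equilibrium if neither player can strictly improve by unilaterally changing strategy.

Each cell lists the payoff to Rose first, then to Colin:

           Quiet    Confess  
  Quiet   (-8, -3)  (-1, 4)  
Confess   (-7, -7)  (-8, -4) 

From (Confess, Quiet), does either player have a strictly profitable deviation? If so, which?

Rose at (Confess, Quiet) earns -7; deviating to Quiet yields -8 — not better.
Colin earns -7; deviating to Confess yields -4 — a strict improvement.
Only Colin has a strictly profitable deviation.

Colin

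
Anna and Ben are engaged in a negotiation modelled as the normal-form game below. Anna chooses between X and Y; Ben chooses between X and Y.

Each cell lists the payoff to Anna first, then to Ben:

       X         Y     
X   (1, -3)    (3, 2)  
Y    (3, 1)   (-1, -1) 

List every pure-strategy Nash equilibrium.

(X, X): Anna prefers Y (3 > 1); Ben prefers Y (2 > -3) — not an equilibrium.
(X, Y): Anna gets 3 ≥ -1 from Y, and Ben gets 2 ≥ -3 from X — Nash equilibrium.
(Y, X): Anna gets 3 ≥ 1 from X, and Ben gets 1 ≥ -1 from Y — Nash equilibrium.
(Y, Y): Anna prefers X (3 > -1); Ben prefers X (1 > -1) — not an equilibrium.

(X, Y) and (Y, X)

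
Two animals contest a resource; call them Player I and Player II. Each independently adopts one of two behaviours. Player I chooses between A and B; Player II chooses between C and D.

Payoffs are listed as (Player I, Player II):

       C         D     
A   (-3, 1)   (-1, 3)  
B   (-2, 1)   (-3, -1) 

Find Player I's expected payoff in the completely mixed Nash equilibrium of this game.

-7/3

First find q, the probability Player II plays C, from Player I's indifference between A and B: −3q − (1−q) = −2q − 3(1−q), giving q = 2/3.
Since Player I is indifferent in equilibrium, Player I's expected payoff equals the payoff from either row against (2/3, 1/3). Using A: −3(2/3) − (1/3) = -7/3.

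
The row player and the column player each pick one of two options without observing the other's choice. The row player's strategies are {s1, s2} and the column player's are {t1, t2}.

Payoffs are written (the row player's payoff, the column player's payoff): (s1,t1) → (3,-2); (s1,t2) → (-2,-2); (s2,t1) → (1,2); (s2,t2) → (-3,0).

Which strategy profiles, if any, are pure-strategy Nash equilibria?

(s1, t1): the row player gets 3 ≥ 1 from s2, and the column player gets -2 ≥ -2 from t2 — Nash equilibrium.
(s1, t2): the row player gets -2 ≥ -3 from s2, and the column player gets -2 ≥ -2 from t1 — Nash equilibrium.
(s2, t1): the row player prefers s1 (3 > 1) — not an equilibrium.
(s2, t2): the row player prefers s1 (-2 > -3); the column player prefers t1 (2 > 0) — not an equilibrium.

(s1, t1) and (s1, t2)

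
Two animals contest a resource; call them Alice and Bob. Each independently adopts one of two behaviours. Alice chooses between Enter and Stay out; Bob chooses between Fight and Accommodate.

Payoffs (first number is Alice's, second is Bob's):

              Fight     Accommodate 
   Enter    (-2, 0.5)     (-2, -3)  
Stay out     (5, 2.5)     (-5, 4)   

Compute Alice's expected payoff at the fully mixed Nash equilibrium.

First find y, the probability Bob plays Fight, from Alice's indifference between Enter and Stay out: −2y − 2(1−y) = 5y − 5(1−y), giving y = 3/10.
Since Alice is indifferent in equilibrium, Alice's expected payoff equals the payoff from either row against (3/10, 7/10). Using Enter: −2(3/10) − 2(7/10) = -2.

-2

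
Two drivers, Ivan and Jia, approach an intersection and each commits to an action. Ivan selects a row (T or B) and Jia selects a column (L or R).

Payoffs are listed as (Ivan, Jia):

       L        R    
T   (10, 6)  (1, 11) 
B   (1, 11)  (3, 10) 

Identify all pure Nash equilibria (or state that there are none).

none

(T, L): Jia prefers R (11 > 6) — not an equilibrium.
(T, R): Ivan prefers B (3 > 1) — not an equilibrium.
(B, L): Ivan prefers T (10 > 1) — not an equilibrium.
(B, R): Jia prefers L (11 > 10) — not an equilibrium.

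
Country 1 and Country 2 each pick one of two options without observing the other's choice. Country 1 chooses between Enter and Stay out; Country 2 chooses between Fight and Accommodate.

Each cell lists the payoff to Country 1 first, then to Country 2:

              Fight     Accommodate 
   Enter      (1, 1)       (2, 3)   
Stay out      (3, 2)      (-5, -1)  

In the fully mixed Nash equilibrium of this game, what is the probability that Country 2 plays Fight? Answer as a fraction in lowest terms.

Let q be the probability that Country 2 plays Fight. In a completely mixed equilibrium, Country 1 must be indifferent between Enter and Stay out.
Country 1's expected payoff from Enter is q + 2(1−q); from Stay out it is 3q − 5(1−q).
Setting these equal: −q + 2 = 8q − 5, so q = 7/9.

7/9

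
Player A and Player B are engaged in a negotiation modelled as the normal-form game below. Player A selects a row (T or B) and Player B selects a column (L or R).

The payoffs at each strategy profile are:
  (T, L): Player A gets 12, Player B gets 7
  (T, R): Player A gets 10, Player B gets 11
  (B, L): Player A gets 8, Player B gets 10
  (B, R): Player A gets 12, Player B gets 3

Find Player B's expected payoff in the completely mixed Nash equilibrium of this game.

89/11

First find x, the probability Player A plays T, from Player B's indifference between L and R: 7x + 10(1−x) = 11x + 3(1−x), giving x = 7/11.
Since Player B is indifferent in equilibrium, Player B's expected payoff equals the payoff from either column against (7/11, 4/11). Using L: 7(7/11) + 10(4/11) = 89/11.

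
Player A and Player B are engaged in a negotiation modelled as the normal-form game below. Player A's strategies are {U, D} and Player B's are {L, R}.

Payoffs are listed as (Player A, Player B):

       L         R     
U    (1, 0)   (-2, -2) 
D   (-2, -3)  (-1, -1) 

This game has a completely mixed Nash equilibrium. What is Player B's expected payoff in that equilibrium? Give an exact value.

-3/2

First find x, the probability Player A plays U, from Player B's indifference between L and R: −3(1−x) = −2x − (1−x), giving x = 1/2.
Since Player B is indifferent in equilibrium, Player B's expected payoff equals the payoff from either column against (1/2, 1/2). Using L: −3(1/2) = -3/2.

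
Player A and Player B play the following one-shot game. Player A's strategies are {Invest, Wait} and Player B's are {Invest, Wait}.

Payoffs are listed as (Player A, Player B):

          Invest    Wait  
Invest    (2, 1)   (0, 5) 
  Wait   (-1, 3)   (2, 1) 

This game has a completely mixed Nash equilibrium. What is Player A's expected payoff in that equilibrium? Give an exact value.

First find q, the probability Player B plays Invest, from Player A's indifference between Invest and Wait: 2q = −q + 2(1−q), giving q = 2/5.
Since Player A is indifferent in equilibrium, Player A's expected payoff equals the payoff from either row against (2/5, 3/5). Using Invest: 2(2/5) = 4/5.

4/5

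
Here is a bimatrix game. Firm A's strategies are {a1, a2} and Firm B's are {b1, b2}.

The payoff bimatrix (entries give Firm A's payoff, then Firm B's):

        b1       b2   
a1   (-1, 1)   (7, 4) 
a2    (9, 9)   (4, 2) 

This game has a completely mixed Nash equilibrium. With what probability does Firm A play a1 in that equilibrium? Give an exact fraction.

7/10

Let x be the probability that Firm A plays a1. In a completely mixed equilibrium, Firm B must be indifferent between b1 and b2.
Firm B's expected payoff from b1 is x + 9(1−x); from b2 it is 4x + 2(1−x).
Setting these equal: −8x + 9 = 2x + 2, so x = 7/10.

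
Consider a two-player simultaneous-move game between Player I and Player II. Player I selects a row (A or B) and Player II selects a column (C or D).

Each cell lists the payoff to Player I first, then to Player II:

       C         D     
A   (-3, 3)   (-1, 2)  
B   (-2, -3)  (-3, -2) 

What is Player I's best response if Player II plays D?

Against D, Player I earns -1 from A and -3 from B.
So A is the best response.

A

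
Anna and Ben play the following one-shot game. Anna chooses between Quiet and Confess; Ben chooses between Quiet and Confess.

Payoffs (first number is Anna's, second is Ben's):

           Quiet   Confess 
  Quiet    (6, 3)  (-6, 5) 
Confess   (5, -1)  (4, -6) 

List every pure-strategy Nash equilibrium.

(Quiet, Quiet): Ben prefers Confess (5 > 3) — not an equilibrium.
(Quiet, Confess): Anna prefers Confess (4 > -6) — not an equilibrium.
(Confess, Quiet): Anna prefers Quiet (6 > 5) — not an equilibrium.
(Confess, Confess): Ben prefers Quiet (-1 > -6) — not an equilibrium.

none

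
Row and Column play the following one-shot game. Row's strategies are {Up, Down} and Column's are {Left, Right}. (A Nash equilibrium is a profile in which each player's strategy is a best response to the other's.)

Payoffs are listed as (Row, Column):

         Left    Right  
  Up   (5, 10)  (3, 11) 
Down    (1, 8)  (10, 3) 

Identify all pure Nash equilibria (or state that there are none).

none

(Up, Left): Column prefers Right (11 > 10) — not an equilibrium.
(Up, Right): Row prefers Down (10 > 3) — not an equilibrium.
(Down, Left): Row prefers Up (5 > 1) — not an equilibrium.
(Down, Right): Column prefers Left (8 > 3) — not an equilibrium.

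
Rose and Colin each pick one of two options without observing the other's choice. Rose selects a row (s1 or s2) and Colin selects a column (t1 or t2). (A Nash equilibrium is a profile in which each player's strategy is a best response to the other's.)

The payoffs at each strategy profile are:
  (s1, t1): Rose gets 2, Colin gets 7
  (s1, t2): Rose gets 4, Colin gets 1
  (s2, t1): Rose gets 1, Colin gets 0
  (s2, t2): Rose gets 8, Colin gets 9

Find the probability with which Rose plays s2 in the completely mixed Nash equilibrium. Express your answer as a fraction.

Let x be the probability that Rose plays s1. In a completely mixed equilibrium, Colin must be indifferent between t1 and t2.
Colin's expected payoff from t1 is 7x; from t2 it is x + 9(1−x).
Setting these equal: 7x = −8x + 9, so x = 3/5.
Therefore Rose plays s2 with probability 1 − 3/5 = 2/5.

2/5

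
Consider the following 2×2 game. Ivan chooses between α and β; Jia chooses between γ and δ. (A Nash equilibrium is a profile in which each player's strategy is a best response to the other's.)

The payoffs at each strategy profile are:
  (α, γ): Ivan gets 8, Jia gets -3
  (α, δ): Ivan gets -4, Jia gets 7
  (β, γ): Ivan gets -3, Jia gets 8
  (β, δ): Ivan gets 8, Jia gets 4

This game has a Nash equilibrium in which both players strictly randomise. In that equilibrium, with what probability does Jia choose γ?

12/23

Let y be the probability that Jia plays γ. In a completely mixed equilibrium, Ivan must be indifferent between α and β.
Ivan's expected payoff from α is 8y − 4(1−y); from β it is −3y + 8(1−y).
Setting these equal: 12y − 4 = −11y + 8, so y = 12/23.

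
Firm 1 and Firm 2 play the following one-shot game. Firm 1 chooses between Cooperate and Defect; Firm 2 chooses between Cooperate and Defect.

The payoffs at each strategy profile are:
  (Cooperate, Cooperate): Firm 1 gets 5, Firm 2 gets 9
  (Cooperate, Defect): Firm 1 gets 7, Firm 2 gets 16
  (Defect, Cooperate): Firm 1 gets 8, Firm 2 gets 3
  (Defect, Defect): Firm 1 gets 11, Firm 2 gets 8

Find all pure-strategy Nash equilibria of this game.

(Cooperate, Cooperate): Firm 1 prefers Defect (8 > 5); Firm 2 prefers Defect (16 > 9) — not an equilibrium.
(Cooperate, Defect): Firm 1 prefers Defect (11 > 7) — not an equilibrium.
(Defect, Cooperate): Firm 2 prefers Defect (8 > 3) — not an equilibrium.
(Defect, Defect): Firm 1 gets 11 ≥ 7 from Cooperate, and Firm 2 gets 8 ≥ 3 from Cooperate — Nash equilibrium.

(Defect, Defect)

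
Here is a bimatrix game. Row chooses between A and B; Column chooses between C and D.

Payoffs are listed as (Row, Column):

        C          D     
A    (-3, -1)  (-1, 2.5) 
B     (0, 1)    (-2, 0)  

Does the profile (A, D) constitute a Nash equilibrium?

At (A, D), Row earns -1; switching to B would give -2, so Row has no profitable deviation.
Column earns 2.5; switching to C would give -1, so Column has no profitable deviation.
Neither player can gain by a unilateral deviation, so this profile is a Nash equilibrium.

Yes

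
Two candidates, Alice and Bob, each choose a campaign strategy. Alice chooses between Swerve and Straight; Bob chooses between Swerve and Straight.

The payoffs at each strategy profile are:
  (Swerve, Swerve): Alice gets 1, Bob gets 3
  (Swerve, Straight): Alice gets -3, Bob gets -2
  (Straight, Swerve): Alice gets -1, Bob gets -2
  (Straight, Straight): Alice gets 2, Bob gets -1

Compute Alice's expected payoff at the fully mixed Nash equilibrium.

First find q, the probability Bob plays Swerve, from Alice's indifference between Swerve and Straight: q − 3(1−q) = −q + 2(1−q), giving q = 5/7.
Since Alice is indifferent in equilibrium, Alice's expected payoff equals the payoff from either row against (5/7, 2/7). Using Swerve: (5/7) − 3(2/7) = -1/7.

-1/7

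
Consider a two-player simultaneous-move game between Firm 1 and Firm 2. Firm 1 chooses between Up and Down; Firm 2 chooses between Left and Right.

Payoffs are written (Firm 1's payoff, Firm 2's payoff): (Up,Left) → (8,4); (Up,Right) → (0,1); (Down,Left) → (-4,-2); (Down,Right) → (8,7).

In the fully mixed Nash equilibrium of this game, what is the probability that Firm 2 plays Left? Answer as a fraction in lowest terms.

2/5

Let y be the probability that Firm 2 plays Left. In a completely mixed equilibrium, Firm 1 must be indifferent between Up and Down.
Firm 1's expected payoff from Up is 8y; from Down it is −4y + 8(1−y).
Setting these equal: 8y = −12y + 8, so y = 2/5.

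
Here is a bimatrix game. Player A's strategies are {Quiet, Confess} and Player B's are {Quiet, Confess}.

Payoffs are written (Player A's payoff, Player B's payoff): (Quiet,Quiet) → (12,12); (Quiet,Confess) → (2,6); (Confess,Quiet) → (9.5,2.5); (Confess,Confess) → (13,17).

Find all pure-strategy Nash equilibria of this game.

(Quiet, Quiet) and (Confess, Confess)

(Quiet, Quiet): Player A gets 12 ≥ 9.5 from Confess, and Player B gets 12 ≥ 6 from Confess — Nash equilibrium.
(Quiet, Confess): Player A prefers Confess (13 > 2); Player B prefers Quiet (12 > 6) — not an equilibrium.
(Confess, Quiet): Player A prefers Quiet (12 > 9.5); Player B prefers Confess (17 > 2.5) — not an equilibrium.
(Confess, Confess): Player A gets 13 ≥ 2 from Quiet, and Player B gets 17 ≥ 2.5 from Quiet — Nash equilibrium.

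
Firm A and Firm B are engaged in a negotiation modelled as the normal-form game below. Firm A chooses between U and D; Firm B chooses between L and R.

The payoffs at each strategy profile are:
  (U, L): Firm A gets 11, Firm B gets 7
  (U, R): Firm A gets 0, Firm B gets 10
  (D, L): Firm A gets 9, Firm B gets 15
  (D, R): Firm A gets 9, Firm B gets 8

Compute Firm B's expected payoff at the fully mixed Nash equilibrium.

First find x, the probability Firm A plays U, from Firm B's indifference between L and R: 7x + 15(1−x) = 10x + 8(1−x), giving x = 7/10.
Since Firm B is indifferent in equilibrium, Firm B's expected payoff equals the payoff from either column against (7/10, 3/10). Using L: 7(7/10) + 15(3/10) = 47/5.

47/5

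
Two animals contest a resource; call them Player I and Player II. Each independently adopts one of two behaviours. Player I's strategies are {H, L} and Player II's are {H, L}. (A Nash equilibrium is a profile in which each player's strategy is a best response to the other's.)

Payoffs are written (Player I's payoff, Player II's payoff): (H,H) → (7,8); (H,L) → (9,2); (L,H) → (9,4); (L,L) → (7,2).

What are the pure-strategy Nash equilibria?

(L, H)

(H, H): Player I prefers L (9 > 7) — not an equilibrium.
(H, L): Player II prefers H (8 > 2) — not an equilibrium.
(L, H): Player I gets 9 ≥ 7 from H, and Player II gets 4 ≥ 2 from L — Nash equilibrium.
(L, L): Player I prefers H (9 > 7); Player II prefers H (4 > 2) — not an equilibrium.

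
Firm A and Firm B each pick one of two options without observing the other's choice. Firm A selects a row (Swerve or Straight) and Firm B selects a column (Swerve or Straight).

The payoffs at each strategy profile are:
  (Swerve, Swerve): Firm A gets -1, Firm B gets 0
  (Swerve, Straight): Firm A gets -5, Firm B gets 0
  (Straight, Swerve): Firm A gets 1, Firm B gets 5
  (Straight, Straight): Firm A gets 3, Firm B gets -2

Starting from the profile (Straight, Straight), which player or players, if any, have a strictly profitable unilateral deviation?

Firm A at (Straight, Straight) earns 3; deviating to Swerve yields -5 — not better.
Firm B earns -2; deviating to Swerve yields 5 — a strict improvement.
Only Firm B has a strictly profitable deviation.

Firm B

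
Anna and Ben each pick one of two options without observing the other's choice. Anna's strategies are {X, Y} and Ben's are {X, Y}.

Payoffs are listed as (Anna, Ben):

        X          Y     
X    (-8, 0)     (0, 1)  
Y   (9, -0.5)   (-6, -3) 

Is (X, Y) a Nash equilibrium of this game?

Yes

At (X, Y), Anna earns 0; switching to Y would give -6, so Anna has no profitable deviation.
Ben earns 1; switching to X would give 0, so Ben has no profitable deviation.
Neither player can gain by a unilateral deviation, so this profile is a Nash equilibrium.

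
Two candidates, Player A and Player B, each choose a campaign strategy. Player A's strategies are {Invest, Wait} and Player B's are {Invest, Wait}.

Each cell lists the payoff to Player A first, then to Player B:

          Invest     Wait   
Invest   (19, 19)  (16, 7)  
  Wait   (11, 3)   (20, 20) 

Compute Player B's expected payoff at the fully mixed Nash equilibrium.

First find p, the probability Player A plays Invest, from Player B's indifference between Invest and Wait: 19p + 3(1−p) = 7p + 20(1−p), giving p = 17/29.
Since Player B is indifferent in equilibrium, Player B's expected payoff equals the payoff from either column against (17/29, 12/29). Using Invest: 19(17/29) + 3(12/29) = 359/29.

359/29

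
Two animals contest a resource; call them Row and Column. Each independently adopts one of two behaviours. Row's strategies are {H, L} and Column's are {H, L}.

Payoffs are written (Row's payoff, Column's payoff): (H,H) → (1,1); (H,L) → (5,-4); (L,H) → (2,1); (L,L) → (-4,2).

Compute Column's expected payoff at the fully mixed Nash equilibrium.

First find p, the probability Row plays H, from Column's indifference between H and L: p + (1−p) = −4p + 2(1−p), giving p = 1/6.
Since Column is indifferent in equilibrium, Column's expected payoff equals the payoff from either column against (1/6, 5/6). Using H: (1/6) + (5/6) = 1.

1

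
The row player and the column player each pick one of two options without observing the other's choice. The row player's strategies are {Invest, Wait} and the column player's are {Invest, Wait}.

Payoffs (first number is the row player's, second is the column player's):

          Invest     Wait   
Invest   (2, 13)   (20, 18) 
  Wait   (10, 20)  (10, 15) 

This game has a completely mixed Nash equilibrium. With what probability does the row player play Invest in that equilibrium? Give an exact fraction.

1/2

Let x be the probability that the row player plays Invest. In a completely mixed equilibrium, the column player must be indifferent between Invest and Wait.
The column player's expected payoff from Invest is 13x + 20(1−x); from Wait it is 18x + 15(1−x).
Setting these equal: −7x + 20 = 3x + 15, so x = 1/2.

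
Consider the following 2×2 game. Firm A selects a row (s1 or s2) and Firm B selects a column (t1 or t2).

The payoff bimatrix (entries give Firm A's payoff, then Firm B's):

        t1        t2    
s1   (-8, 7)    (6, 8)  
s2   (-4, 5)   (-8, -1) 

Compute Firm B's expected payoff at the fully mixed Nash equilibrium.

47/7

First find p, the probability Firm A plays s1, from Firm B's indifference between t1 and t2: 7p + 5(1−p) = 8p − (1−p), giving p = 6/7.
Since Firm B is indifferent in equilibrium, Firm B's expected payoff equals the payoff from either column against (6/7, 1/7). Using t1: 7(6/7) + 5(1/7) = 47/7.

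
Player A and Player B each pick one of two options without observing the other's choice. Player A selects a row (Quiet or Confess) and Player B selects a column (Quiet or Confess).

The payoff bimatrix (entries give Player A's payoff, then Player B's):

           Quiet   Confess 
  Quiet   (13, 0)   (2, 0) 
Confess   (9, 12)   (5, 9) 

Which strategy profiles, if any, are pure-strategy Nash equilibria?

(Quiet, Quiet): Player A gets 13 ≥ 9 from Confess, and Player B gets 0 ≥ 0 from Confess — Nash equilibrium.
(Quiet, Confess): Player A prefers Confess (5 > 2) — not an equilibrium.
(Confess, Quiet): Player A prefers Quiet (13 > 9) — not an equilibrium.
(Confess, Confess): Player B prefers Quiet (12 > 9) — not an equilibrium.

(Quiet, Quiet)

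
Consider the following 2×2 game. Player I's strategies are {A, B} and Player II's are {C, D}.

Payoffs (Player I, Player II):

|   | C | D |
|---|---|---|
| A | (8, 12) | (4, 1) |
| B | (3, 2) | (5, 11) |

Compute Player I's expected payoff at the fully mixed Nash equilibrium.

14/3

First find q, the probability Player II plays C, from Player I's indifference between A and B: 8q + 4(1−q) = 3q + 5(1−q), giving q = 1/6.
Since Player I is indifferent in equilibrium, Player I's expected payoff equals the payoff from either row against (1/6, 5/6). Using A: 8(1/6) + 4(5/6) = 14/3.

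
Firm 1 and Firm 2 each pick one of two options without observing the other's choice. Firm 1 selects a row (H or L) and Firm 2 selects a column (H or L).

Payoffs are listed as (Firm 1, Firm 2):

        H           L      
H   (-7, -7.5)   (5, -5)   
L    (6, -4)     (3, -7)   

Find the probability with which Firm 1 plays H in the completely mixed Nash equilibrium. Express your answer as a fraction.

Let x be the probability that Firm 1 plays H. In a completely mixed equilibrium, Firm 2 must be indifferent between H and L.
Firm 2's expected payoff from H is −7.5x − 4(1−x); from L it is −5x − 7(1−x).
Setting these equal: −3.5x − 4 = 2x − 7, so x = 6/11.

6/11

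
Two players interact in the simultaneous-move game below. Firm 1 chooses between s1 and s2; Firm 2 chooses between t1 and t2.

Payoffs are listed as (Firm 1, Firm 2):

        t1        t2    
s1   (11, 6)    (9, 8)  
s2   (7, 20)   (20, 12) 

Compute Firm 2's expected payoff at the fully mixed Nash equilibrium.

First find x, the probability Firm 1 plays s1, from Firm 2's indifference between t1 and t2: 6x + 20(1−x) = 8x + 12(1−x), giving x = 4/5.
Since Firm 2 is indifferent in equilibrium, Firm 2's expected payoff equals the payoff from either column against (4/5, 1/5). Using t1: 6(4/5) + 20(1/5) = 44/5.

44/5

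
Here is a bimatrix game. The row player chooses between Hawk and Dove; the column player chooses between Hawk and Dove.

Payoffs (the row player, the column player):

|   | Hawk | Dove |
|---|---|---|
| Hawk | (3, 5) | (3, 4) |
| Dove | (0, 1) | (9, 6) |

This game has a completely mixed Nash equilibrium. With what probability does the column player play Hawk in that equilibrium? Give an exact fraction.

2/3

Let q be the probability that the column player plays Hawk. In a completely mixed equilibrium, the row player must be indifferent between Hawk and Dove.
The row player's expected payoff from Hawk is 3q + 3(1−q); from Dove it is 9(1−q).
Setting these equal: 3 = −9q + 9, so q = 2/3.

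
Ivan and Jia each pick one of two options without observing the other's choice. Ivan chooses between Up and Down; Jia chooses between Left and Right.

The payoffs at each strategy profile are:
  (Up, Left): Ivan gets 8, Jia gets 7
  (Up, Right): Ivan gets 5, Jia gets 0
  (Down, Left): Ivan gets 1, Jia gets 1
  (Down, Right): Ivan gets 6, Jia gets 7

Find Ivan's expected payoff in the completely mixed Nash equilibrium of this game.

43/8

First find y, the probability Jia plays Left, from Ivan's indifference between Up and Down: 8y + 5(1−y) = y + 6(1−y), giving y = 1/8.
Since Ivan is indifferent in equilibrium, Ivan's expected payoff equals the payoff from either row against (1/8, 7/8). Using Up: 8(1/8) + 5(7/8) = 43/8.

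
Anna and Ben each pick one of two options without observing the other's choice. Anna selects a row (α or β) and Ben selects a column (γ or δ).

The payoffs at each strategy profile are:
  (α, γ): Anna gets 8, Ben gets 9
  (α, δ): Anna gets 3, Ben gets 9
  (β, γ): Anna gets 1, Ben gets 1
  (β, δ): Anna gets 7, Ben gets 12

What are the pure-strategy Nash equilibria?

(α, γ): Anna gets 8 ≥ 1 from β, and Ben gets 9 ≥ 9 from δ — Nash equilibrium.
(α, δ): Anna prefers β (7 > 3) — not an equilibrium.
(β, γ): Anna prefers α (8 > 1); Ben prefers δ (12 > 1) — not an equilibrium.
(β, δ): Anna gets 7 ≥ 3 from α, and Ben gets 12 ≥ 1 from γ — Nash equilibrium.

(α, γ) and (β, δ)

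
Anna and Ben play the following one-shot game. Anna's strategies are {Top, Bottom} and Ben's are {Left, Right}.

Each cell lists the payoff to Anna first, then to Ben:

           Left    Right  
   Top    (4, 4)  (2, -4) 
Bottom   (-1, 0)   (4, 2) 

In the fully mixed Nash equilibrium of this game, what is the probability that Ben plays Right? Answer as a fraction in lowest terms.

Let c be the probability that Ben plays Left. In a completely mixed equilibrium, Anna must be indifferent between Top and Bottom.
Anna's expected payoff from Top is 4c + 2(1−c); from Bottom it is −c + 4(1−c).
Setting these equal: 2c + 2 = −5c + 4, so c = 2/7.
Therefore Ben plays Right with probability 1 − 2/7 = 5/7.

5/7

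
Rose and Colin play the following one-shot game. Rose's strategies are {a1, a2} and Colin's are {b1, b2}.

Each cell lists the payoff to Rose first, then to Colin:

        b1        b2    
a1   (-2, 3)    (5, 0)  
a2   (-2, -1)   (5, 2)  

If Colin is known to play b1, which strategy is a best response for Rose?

either — both a1 and a2 are best responses

Against b1, Rose earns -2 from a1 and -2 from a2.
So either strategy is a best response.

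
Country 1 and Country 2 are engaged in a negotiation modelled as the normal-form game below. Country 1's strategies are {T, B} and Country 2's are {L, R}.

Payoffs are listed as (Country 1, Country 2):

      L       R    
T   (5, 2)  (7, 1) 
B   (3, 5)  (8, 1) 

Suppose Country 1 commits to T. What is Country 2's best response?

Against T, Country 2 earns 2 from L and 1 from R.
So L is the best response.

L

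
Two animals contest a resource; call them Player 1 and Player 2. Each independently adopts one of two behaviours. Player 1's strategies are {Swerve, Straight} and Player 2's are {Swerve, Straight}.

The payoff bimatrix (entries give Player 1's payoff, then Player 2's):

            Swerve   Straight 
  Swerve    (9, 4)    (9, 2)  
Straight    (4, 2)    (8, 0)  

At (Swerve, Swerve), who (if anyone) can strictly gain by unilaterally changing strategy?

Neither

Player 1 at (Swerve, Swerve) earns 9; deviating to Straight yields 4 — not better.
Player 2 earns 4; deviating to Straight yields 2 — not better.
Neither player can strictly improve; the profile is a Nash equilibrium.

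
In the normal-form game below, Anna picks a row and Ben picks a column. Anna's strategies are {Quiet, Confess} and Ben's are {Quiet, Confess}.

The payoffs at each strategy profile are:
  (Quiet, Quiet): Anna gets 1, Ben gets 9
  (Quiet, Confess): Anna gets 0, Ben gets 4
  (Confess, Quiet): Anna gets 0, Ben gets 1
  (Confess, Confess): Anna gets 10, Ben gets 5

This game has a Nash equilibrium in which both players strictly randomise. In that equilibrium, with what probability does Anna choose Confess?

Let r be the probability that Anna plays Quiet. In a completely mixed equilibrium, Ben must be indifferent between Quiet and Confess.
Ben's expected payoff from Quiet is 9r + (1−r); from Confess it is 4r + 5(1−r).
Setting these equal: 8r + 1 = −r + 5, so r = 4/9.
Therefore Anna plays Confess with probability 1 − 4/9 = 5/9.

5/9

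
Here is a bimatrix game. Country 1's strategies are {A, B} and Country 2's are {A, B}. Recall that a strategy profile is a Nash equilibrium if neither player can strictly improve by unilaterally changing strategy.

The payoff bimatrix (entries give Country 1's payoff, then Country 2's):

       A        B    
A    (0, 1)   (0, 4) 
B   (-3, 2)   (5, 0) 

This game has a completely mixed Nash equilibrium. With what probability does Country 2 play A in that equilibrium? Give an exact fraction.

5/8

Let c be the probability that Country 2 plays A. In a completely mixed equilibrium, Country 1 must be indifferent between A and B.
Country 1's expected payoff from A is 0; from B it is −3c + 5(1−c).
Setting these equal: 0 = −8c + 5, so c = 5/8.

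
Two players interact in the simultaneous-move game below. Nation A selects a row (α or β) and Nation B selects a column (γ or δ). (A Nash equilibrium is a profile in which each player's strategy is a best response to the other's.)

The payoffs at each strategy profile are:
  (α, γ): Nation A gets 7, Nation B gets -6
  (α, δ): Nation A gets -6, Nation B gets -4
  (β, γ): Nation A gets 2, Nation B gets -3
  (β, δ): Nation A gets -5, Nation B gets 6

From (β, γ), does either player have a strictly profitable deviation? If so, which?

Both

Nation A at (β, γ) earns 2; deviating to α yields 7 — a strict improvement.
Nation B earns -3; deviating to δ yields 6 — a strict improvement.
Both Nation A and Nation B have strictly profitable deviations.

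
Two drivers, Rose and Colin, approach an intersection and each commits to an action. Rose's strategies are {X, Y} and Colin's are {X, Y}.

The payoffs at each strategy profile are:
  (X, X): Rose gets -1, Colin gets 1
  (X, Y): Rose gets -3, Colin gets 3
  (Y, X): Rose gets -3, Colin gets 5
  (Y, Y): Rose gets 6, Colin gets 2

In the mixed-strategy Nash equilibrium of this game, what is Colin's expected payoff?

13/5

First find x, the probability Rose plays X, from Colin's indifference between X and Y: x + 5(1−x) = 3x + 2(1−x), giving x = 3/5.
Since Colin is indifferent in equilibrium, Colin's expected payoff equals the payoff from either column against (3/5, 2/5). Using X: (3/5) + 5(2/5) = 13/5.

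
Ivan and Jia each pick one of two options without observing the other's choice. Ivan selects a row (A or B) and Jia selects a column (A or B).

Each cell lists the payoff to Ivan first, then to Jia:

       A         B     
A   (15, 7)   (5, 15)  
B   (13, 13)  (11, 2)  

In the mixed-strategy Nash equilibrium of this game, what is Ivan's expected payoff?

25/2

First find q, the probability Jia plays A, from Ivan's indifference between A and B: 15q + 5(1−q) = 13q + 11(1−q), giving q = 3/4.
Since Ivan is indifferent in equilibrium, Ivan's expected payoff equals the payoff from either row against (3/4, 1/4). Using A: 15(3/4) + 5(1/4) = 25/2.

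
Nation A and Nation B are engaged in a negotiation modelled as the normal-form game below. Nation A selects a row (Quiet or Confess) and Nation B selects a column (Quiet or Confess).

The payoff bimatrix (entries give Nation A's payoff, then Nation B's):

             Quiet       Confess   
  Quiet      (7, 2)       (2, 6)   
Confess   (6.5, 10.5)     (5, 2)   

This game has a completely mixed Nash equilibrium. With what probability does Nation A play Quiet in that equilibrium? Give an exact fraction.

Let r be the probability that Nation A plays Quiet. In a completely mixed equilibrium, Nation B must be indifferent between Quiet and Confess.
Nation B's expected payoff from Quiet is 2r + 10.5(1−r); from Confess it is 6r + 2(1−r).
Setting these equal: −8.5r + 10.5 = 4r + 2, so r = 17/25.

17/25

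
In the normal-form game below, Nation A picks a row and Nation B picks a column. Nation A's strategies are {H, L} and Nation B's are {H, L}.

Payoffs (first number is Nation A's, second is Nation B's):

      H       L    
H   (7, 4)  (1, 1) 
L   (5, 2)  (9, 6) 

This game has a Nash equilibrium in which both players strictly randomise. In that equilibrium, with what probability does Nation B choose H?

Let q be the probability that Nation B plays H. In a completely mixed equilibrium, Nation A must be indifferent between H and L.
Nation A's expected payoff from H is 7q + (1−q); from L it is 5q + 9(1−q).
Setting these equal: 6q + 1 = −4q + 9, so q = 4/5.

4/5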